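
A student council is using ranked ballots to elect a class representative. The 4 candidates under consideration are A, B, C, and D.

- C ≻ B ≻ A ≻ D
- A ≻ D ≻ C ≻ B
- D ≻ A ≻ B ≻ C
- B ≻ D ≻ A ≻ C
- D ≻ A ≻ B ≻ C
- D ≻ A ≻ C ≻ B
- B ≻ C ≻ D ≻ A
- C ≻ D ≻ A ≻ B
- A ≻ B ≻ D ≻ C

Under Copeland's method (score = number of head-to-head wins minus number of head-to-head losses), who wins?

D

Pairwise results:
  A vs B: A wins 6–3.
  A vs C: A wins 6–3.
  A vs D: D wins 6–3.
  B vs C: B wins 5–4.
  B vs D: D wins 5–4.
  C vs D: D wins 6–3.
Copeland scores (wins − losses):
  A: 2 − 1 = 1
  B: 1 − 2 = -1
  C: 0 − 3 = -3
  D: 3 − 0 = 3
D has the best Copeland score.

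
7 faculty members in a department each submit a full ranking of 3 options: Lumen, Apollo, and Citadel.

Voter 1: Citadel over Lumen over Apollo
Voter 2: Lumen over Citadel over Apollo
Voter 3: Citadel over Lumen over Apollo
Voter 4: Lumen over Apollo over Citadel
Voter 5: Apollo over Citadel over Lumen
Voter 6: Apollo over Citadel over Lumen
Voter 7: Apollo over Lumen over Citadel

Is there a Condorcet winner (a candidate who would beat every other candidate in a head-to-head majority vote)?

No

Head-to-head results (7 voters total):
Lumen vs Apollo: Lumen wins 4–3.
Lumen vs Citadel: Citadel wins 4–3.
Apollo vs Citadel: Apollo wins 4–3.
No candidate beats all others: Lumen beats Apollo beats Citadel beats Lumen, a majority cycle.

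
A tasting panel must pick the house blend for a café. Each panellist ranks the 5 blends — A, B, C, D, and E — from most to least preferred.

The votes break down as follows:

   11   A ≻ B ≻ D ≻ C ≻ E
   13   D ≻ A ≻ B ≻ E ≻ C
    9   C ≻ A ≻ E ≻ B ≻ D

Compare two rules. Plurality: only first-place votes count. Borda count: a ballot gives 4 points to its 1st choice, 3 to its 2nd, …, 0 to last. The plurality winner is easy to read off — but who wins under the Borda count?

A

Plurality first-place counts: A 11, B 0, C 9, D 13, E 0 → D.
Borda totals: A 110, B 68, C 47, D 74, E 31 → A.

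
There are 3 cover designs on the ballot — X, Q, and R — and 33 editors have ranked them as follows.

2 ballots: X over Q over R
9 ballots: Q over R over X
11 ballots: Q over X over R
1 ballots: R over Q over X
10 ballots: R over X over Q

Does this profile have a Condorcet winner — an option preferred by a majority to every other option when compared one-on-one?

Yes

Head-to-head results (33 voters total):
X vs Q: Q wins 21–12.
X vs R: R wins 20–13.
Q vs R: Q wins 22–11.
Q beats each rival — X (21–12), R (22–11) — so Q is the Condorcet winner.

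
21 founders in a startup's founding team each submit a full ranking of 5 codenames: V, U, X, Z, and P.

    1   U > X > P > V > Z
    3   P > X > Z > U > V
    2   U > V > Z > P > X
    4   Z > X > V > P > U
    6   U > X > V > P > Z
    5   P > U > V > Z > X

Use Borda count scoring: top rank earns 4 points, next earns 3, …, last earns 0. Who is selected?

U

Borda scores:
  V: 1 + 3·0 + 2·3 + 4·2 + 6·2 + 5·2 = 37
  U: 4 + 3·1 + 2·4 + 4·0 + 6·4 + 5·3 = 54
  X: 3 + 3·3 + 2·0 + 4·3 + 6·3 + 5·0 = 42
  Z: 0 + 3·2 + 2·2 + 4·4 + 6·0 + 5·1 = 31
  P: 2 + 3·4 + 2·1 + 4·1 + 6·1 + 5·4 = 46
U has the highest total.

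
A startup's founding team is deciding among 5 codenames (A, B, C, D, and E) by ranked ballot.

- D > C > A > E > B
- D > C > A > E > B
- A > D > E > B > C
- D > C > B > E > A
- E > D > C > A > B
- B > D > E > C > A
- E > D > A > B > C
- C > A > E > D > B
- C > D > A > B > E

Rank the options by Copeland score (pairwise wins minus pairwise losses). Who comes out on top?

D

Pairwise results:
  A vs B: A wins 7–2.
  A vs C: C wins 7–2.
  A vs D: D wins 7–2.
  A vs E: A wins 5–4.
  B vs C: C wins 6–3.
  B vs D: D wins 8–1.
  B vs E: E wins 6–3.
  C vs D: D wins 7–2.
  C vs E: C wins 5–4.
  D vs E: D wins 6–3.
Copeland scores (wins − losses):
  A: 2 − 2 = 0
  B: 0 − 4 = -4
  C: 3 − 1 = 2
  D: 4 − 0 = 4
  E: 1 − 3 = -2
D has the best Copeland score.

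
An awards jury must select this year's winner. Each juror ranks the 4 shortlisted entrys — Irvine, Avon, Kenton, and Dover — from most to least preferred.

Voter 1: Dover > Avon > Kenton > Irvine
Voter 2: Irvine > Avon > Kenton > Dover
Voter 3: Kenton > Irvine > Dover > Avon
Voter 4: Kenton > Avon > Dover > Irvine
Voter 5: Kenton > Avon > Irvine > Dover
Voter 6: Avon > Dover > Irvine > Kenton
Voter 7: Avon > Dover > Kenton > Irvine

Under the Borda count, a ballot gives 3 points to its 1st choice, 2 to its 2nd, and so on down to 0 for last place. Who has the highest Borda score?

Borda scores:
  Irvine: 0 + 3 + 2 + 0 + 1 + 1 + 0 = 7
  Avon: 2 + 2 + 0 + 2 + 2 + 3 + 3 = 14
  Kenton: 1 + 1 + 3 + 3 + 3 + 0 + 1 = 12
  Dover: 3 + 0 + 1 + 1 + 0 + 2 + 2 = 9
Avon has the highest total.

Avon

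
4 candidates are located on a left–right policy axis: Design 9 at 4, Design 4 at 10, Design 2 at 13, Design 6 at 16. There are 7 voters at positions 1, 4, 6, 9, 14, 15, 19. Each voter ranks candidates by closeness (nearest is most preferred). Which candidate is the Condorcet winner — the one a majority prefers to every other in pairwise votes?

With single-peaked preferences on a line, the Condorcet winner is the candidate closest to the median voter.
The median voter (position 9) is closest to Design 4 at 10.
Check: Design 4 vs Design 6 — voters closer to Design 4: 4 of 7.

Design 4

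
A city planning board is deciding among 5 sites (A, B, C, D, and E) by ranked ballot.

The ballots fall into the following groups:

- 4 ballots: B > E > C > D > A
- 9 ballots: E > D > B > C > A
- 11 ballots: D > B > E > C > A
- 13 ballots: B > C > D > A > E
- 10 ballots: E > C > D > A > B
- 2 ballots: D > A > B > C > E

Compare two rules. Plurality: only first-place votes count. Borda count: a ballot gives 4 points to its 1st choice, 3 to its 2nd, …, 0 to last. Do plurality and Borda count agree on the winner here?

Plurality first-place counts: A 0, B 17, C 0, D 13, E 19 → E.
Borda totals: A 29, B 123, C 99, D 129, E 110 → D.
The two rules disagree: plurality picks E, Borda picks D.

No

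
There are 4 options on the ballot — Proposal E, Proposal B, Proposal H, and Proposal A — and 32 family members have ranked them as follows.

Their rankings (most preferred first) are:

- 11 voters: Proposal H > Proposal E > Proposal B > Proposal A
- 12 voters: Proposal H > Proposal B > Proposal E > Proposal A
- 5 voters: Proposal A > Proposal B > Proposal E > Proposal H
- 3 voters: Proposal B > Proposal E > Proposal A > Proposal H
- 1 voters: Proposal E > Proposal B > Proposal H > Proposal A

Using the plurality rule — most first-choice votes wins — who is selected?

Proposal H

First-place vote totals:
  Proposal E: 1
  Proposal B: 3
  Proposal H: 23
  Proposal A: 5
Proposal H has the most first-place votes.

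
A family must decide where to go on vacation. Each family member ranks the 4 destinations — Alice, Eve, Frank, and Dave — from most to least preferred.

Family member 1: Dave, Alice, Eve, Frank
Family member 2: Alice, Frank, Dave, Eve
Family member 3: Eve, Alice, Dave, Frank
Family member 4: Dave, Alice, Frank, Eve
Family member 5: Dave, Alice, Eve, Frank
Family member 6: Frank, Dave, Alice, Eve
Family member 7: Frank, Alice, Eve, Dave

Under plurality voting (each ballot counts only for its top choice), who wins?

Dave

First-place vote totals:
  Alice: 1
  Eve: 1
  Frank: 2
  Dave: 3
Dave has the most first-place votes.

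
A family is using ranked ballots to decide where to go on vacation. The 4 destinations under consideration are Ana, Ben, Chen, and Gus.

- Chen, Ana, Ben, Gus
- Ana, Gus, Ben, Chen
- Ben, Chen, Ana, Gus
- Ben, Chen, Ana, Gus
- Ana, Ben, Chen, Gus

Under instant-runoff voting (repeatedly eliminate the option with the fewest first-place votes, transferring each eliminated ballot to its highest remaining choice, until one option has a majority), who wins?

Round 1: Ana 2, Ben 2, Chen 1, Gus 0. Gus has the fewest and is eliminated.
Round 2: Ana 2, Ben 2, Chen 1. Chen has the fewest and is eliminated.
Round 3: Ana 3, Ben 2. Ana has a majority.

Ana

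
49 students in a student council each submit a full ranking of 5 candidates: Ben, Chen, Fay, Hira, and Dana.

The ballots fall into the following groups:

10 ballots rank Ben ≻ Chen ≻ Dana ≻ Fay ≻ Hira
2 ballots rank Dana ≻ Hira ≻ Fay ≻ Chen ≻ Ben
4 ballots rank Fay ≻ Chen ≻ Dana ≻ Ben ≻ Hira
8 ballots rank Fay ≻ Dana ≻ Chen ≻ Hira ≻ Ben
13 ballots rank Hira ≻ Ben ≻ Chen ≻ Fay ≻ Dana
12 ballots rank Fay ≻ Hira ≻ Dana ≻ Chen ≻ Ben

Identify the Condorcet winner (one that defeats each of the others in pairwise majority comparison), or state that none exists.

Head-to-head results (49 voters total):
Ben vs Chen: Chen wins 26–23.
Ben vs Fay: Fay wins 26–23.
Ben vs Hira: Hira wins 35–14.
Ben vs Dana: Dana wins 26–23.
Chen vs Fay: Fay wins 26–23.
Chen vs Hira: Hira wins 27–22.
Chen vs Dana: Chen wins 27–22.
Fay vs Hira: Fay wins 34–15.
Fay vs Dana: Fay wins 37–12.
Hira vs Dana: Hira wins 25–24.
Fay beats each rival — Ben (26–23), Chen (26–23), Hira (34–15), Dana (37–12) — so Fay is the Condorcet winner.

Fay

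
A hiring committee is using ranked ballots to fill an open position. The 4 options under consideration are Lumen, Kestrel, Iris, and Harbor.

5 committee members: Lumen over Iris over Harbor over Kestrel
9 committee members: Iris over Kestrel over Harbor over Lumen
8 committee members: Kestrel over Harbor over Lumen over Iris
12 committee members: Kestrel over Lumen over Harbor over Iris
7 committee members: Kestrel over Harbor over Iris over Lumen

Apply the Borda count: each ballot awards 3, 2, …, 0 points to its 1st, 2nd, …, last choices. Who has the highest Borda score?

Borda scores:
  Lumen: 5·3 + 9·0 + 8·1 + 12·2 + 7·0 = 47
  Kestrel: 5·0 + 9·2 + 8·3 + 12·3 + 7·3 = 99
  Iris: 5·2 + 9·3 + 8·0 + 12·0 + 7·1 = 44
  Harbor: 5·1 + 9·1 + 8·2 + 12·1 + 7·2 = 56
Kestrel has the highest total.

Kestrel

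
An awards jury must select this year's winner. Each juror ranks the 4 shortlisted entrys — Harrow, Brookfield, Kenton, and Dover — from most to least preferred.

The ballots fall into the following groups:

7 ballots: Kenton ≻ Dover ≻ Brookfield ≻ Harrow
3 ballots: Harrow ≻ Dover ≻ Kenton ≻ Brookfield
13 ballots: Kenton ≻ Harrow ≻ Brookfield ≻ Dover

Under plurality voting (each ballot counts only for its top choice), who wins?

Kenton

First-place vote totals:
  Harrow: 3
  Brookfield: 0
  Kenton: 20
  Dover: 0
Kenton has the most first-place votes.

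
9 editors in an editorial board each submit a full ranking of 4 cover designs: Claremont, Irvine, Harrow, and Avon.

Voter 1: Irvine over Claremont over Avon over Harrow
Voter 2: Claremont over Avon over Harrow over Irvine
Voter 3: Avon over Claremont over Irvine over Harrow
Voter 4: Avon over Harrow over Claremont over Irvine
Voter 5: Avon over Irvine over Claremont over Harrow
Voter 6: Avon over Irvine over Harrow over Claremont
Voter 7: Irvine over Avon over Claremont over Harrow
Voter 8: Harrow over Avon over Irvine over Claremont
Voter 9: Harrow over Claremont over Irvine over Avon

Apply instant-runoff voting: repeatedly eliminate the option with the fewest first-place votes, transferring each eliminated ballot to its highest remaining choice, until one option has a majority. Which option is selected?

Round 1: Avon 4, Irvine 2, Harrow 2, Claremont 1. Claremont has the fewest and is eliminated.
Round 2: Avon 5, Irvine 2, Harrow 2. Avon has a majority.

Avon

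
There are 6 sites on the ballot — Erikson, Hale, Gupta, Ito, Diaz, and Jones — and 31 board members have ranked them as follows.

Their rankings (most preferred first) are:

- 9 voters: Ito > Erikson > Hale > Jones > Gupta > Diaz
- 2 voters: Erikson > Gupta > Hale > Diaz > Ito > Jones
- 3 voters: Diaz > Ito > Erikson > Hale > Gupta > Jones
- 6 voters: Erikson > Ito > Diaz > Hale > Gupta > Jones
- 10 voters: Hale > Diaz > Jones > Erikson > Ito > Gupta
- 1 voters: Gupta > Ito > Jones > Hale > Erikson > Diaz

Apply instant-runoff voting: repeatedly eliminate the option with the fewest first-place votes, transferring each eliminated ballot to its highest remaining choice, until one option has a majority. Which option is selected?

Round 1: Hale 10, Ito 9, Erikson 8, Diaz 3, Gupta 1, Jones 0. Jones has the fewest and is eliminated.
Round 2: Hale 10, Ito 9, Erikson 8, Diaz 3, Gupta 1. Gupta has the fewest and is eliminated.
Round 3: Hale 10, Ito 10, Erikson 8, Diaz 3. Diaz has the fewest and is eliminated.
Round 4: Ito 13, Hale 10, Erikson 8. Erikson has the fewest and is eliminated.
Round 5: Ito 19, Hale 12. Ito has a majority.

Ito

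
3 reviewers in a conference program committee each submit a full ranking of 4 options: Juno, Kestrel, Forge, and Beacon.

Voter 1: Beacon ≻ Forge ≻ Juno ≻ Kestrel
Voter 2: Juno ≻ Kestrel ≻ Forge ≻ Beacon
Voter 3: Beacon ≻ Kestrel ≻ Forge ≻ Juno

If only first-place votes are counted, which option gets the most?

Beacon

First-place vote totals:
  Juno: 1
  Kestrel: 0
  Forge: 0
  Beacon: 2
Beacon has the most first-place votes.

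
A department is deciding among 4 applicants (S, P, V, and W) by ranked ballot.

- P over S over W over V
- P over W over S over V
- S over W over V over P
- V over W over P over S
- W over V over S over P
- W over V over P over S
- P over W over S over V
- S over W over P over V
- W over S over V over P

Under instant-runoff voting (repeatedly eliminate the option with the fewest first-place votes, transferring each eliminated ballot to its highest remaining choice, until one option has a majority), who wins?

W

Round 1: P 3, W 3, S 2, V 1. V has the fewest and is eliminated.
Round 2: W 4, P 3, S 2. S has the fewest and is eliminated.
Round 3: W 6, P 3. W has a majority.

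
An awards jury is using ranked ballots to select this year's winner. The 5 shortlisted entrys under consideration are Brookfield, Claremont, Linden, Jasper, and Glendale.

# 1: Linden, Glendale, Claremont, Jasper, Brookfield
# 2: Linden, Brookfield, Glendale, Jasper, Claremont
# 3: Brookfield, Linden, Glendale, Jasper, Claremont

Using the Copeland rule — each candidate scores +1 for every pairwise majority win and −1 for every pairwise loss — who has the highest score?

Pairwise results:
  Brookfield vs Claremont: Brookfield wins 2–1.
  Brookfield vs Linden: Linden wins 2–1.
  Brookfield vs Jasper: Brookfield wins 2–1.
  Brookfield vs Glendale: Brookfield wins 2–1.
  Claremont vs Linden: Linden wins 3–0.
  Claremont vs Jasper: Jasper wins 2–1.
  Claremont vs Glendale: Glendale wins 3–0.
  Linden vs Jasper: Linden wins 3–0.
  Linden vs Glendale: Linden wins 3–0.
  Jasper vs Glendale: Glendale wins 3–0.
Copeland scores (wins − losses):
  Brookfield: 3 − 1 = 2
  Claremont: 0 − 4 = -4
  Linden: 4 − 0 = 4
  Jasper: 1 − 3 = -2
  Glendale: 2 − 2 = 0
Linden has the best Copeland score.

Linden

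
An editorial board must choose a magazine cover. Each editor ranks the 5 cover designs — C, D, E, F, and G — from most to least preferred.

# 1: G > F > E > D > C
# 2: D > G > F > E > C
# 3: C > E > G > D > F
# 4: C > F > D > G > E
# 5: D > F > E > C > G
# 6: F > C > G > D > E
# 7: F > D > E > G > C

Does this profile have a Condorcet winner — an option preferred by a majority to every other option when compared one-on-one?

Head-to-head results (7 voters total):
C vs D: D wins 4–3.
C vs E: E wins 4–3.
C vs F: F wins 5–2.
C vs G: C wins 4–3.
D vs E: D wins 5–2.
D vs F: F wins 4–3.
D vs G: D wins 4–3.
E vs F: F wins 6–1.
E vs G: G wins 4–3.
F vs G: F wins 4–3.
F beats each rival — C (5–2), D (4–3), E (6–1), G (4–3) — so F is the Condorcet winner.

Yes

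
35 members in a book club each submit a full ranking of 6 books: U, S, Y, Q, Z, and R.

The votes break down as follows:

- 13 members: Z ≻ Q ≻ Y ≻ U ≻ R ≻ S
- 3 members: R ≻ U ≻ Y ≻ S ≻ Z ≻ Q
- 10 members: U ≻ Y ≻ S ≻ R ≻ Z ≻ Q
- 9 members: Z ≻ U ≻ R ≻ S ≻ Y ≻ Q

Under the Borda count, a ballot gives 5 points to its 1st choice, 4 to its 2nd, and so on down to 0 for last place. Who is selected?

Borda scores:
  U: 13·2 + 3·4 + 10·5 + 9·4 = 124
  S: 13·0 + 3·2 + 10·3 + 9·2 = 54
  Y: 13·3 + 3·3 + 10·4 + 9·1 = 97
  Q: 13·4 + 3·0 + 10·0 + 9·0 = 52
  Z: 13·5 + 3·1 + 10·1 + 9·5 = 123
  R: 13·1 + 3·5 + 10·2 + 9·3 = 75
U has the highest total.

U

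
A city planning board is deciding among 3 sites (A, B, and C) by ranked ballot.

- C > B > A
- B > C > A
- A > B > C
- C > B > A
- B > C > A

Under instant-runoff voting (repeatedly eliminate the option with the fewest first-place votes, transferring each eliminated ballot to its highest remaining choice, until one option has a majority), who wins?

Round 1: B 2, C 2, A 1. A has the fewest and is eliminated.
Round 2: B 3, C 2. B has a majority.

B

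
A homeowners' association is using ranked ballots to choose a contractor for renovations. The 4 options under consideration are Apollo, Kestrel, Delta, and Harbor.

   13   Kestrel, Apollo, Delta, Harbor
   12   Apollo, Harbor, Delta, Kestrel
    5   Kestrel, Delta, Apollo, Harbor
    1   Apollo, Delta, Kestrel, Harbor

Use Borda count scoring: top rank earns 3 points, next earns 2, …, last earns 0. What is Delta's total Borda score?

37

Borda scores:
  Apollo: 13·2 + 12·3 + 5·1 + 3 = 70
  Kestrel: 13·3 + 12·0 + 5·3 + 1 = 55
  Delta: 13·1 + 12·1 + 5·2 + 2 = 37
  Harbor: 13·0 + 12·2 + 5·0 + 0 = 24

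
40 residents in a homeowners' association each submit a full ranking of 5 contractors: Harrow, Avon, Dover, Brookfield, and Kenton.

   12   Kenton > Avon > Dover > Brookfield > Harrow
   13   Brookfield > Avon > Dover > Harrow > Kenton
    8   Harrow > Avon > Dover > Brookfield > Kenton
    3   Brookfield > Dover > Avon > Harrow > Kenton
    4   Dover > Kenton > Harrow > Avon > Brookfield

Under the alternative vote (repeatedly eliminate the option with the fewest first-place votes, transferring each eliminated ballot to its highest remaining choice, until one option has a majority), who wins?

Brookfield

Round 1: Brookfield 16, Kenton 12, Harrow 8, Dover 4, Avon 0. Avon has the fewest and is eliminated.
Round 2: Brookfield 16, Kenton 12, Harrow 8, Dover 4. Dover has the fewest and is eliminated.
Round 3: Brookfield 16, Kenton 16, Harrow 8. Harrow has the fewest and is eliminated.
Round 4: Brookfield 24, Kenton 16. Brookfield has a majority.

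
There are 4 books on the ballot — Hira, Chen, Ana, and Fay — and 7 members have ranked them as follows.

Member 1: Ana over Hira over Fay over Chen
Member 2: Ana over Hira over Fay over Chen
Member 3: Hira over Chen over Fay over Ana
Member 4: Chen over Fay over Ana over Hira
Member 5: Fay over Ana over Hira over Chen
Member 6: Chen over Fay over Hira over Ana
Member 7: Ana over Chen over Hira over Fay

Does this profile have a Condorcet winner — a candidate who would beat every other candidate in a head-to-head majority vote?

Head-to-head results (7 voters total):
Hira vs Chen: Hira wins 4–3.
Hira vs Ana: Ana wins 5–2.
Hira vs Fay: Hira wins 4–3.
Chen vs Ana: Ana wins 4–3.
Chen vs Fay: Chen wins 4–3.
Ana vs Fay: Fay wins 4–3.
No candidate beats all others: Hira beats Fay beats Ana beats Hira, a majority cycle.

No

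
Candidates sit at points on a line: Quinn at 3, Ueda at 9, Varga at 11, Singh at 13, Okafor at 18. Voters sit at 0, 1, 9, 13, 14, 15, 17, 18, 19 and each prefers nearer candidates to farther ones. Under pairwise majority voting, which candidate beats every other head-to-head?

With single-peaked preferences on a line, the Condorcet winner is the candidate closest to the median voter.
The median voter (position 14) is closest to Singh at 13.
Check: Singh vs Ueda — voters closer to Singh: 6 of 9.

Singh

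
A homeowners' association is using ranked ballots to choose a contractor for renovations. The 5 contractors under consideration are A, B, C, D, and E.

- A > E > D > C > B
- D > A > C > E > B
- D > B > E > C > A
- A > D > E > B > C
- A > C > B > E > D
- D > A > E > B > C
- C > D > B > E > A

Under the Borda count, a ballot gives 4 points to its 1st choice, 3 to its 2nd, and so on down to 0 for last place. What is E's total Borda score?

Borda scores:
  A: 4 + 3 + 0 + 4 + 4 + 3 + 0 = 18
  B: 0 + 0 + 3 + 1 + 2 + 1 + 2 = 9
  C: 1 + 2 + 1 + 0 + 3 + 0 + 4 = 11
  D: 2 + 4 + 4 + 3 + 0 + 4 + 3 = 20
  E: 3 + 1 + 2 + 2 + 1 + 2 + 1 = 12

12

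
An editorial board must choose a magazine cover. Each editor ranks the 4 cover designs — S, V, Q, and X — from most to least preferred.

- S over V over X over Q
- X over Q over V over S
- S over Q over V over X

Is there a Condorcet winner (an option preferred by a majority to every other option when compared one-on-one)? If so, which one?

Head-to-head results (3 voters total):
S vs V: S wins 2–1.
S vs Q: S wins 2–1.
S vs X: S wins 2–1.
V vs Q: Q wins 2–1.
V vs X: V wins 2–1.
Q vs X: X wins 2–1.
S beats each rival — V (2–1), Q (2–1), X (2–1) — so S is the Condorcet winner.

S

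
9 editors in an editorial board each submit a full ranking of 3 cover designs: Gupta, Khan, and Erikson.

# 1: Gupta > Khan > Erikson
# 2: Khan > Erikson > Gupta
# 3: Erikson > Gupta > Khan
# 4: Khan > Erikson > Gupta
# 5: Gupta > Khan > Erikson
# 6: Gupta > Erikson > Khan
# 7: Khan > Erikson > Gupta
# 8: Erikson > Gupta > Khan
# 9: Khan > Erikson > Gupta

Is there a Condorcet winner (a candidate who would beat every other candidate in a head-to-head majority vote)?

No

Head-to-head results (9 voters total):
Gupta vs Khan: Gupta wins 5–4.
Gupta vs Erikson: Erikson wins 6–3.
Khan vs Erikson: Khan wins 6–3.
No candidate beats all others: Gupta beats Khan beats Erikson beats Gupta, a majority cycle.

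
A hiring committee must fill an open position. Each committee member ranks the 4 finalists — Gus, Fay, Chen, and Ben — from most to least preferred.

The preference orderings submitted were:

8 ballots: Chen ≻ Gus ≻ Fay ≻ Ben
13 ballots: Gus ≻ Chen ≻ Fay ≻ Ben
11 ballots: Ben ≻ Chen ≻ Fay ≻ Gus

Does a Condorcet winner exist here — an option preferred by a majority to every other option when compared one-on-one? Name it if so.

Chen

Head-to-head results (32 voters total):
Gus vs Fay: Gus wins 21–11.
Gus vs Chen: Chen wins 19–13.
Gus vs Ben: Gus wins 21–11.
Fay vs Chen: Chen wins 32–0.
Fay vs Ben: Fay wins 21–11.
Chen vs Ben: Chen wins 21–11.
Chen beats each rival — Gus (19–13), Fay (32–0), Ben (21–11) — so Chen is the Condorcet winner.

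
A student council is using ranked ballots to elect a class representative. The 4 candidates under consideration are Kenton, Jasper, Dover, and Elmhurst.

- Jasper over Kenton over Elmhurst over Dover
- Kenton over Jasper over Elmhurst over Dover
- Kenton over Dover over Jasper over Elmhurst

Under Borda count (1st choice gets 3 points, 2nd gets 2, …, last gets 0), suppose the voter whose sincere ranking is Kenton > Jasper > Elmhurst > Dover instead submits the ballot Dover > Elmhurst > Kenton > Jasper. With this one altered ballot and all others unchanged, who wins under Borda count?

Borda totals with the altered ballot: Kenton 6, Jasper 4, Dover 5, Elmhurst 3.
The winner is unchanged: still Kenton.

Kenton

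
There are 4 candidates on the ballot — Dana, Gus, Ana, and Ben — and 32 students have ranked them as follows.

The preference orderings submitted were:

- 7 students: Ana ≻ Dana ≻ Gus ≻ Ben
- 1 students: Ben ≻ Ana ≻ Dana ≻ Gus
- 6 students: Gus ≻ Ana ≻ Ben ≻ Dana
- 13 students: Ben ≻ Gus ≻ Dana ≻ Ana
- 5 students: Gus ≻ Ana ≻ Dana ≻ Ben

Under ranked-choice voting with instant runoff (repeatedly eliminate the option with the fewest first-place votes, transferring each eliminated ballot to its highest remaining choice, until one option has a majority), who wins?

Round 1: Ben 14, Gus 11, Ana 7, Dana 0. Dana has the fewest and is eliminated.
Round 2: Ben 14, Gus 11, Ana 7. Ana has the fewest and is eliminated.
Round 3: Gus 18, Ben 14. Gus has a majority.

Gus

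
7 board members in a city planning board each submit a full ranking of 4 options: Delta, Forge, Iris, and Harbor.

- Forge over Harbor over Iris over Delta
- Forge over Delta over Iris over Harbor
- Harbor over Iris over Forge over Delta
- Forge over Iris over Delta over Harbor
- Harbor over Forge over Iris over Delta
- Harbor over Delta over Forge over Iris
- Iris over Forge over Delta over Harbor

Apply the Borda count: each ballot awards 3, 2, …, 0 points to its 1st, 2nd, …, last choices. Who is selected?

Borda scores:
  Delta: 0 + 2 + 0 + 1 + 0 + 2 + 1 = 6
  Forge: 3 + 3 + 1 + 3 + 2 + 1 + 2 = 15
  Iris: 1 + 1 + 2 + 2 + 1 + 0 + 3 = 10
  Harbor: 2 + 0 + 3 + 0 + 3 + 3 + 0 = 11
Forge has the highest total.

Forge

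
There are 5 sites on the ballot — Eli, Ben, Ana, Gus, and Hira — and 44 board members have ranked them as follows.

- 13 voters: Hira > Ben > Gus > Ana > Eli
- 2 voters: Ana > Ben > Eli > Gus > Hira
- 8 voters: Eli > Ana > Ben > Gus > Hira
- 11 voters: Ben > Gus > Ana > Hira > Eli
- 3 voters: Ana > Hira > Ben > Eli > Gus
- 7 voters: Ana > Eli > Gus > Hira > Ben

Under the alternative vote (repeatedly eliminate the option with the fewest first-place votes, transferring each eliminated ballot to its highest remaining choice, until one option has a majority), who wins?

Round 1: Hira 13, Ana 12, Ben 11, Eli 8, Gus 0. Gus has the fewest and is eliminated.
Round 2: Hira 13, Ana 12, Ben 11, Eli 8. Eli has the fewest and is eliminated.
Round 3: Ana 20, Hira 13, Ben 11. Ben has the fewest and is eliminated.
Round 4: Ana 31, Hira 13. Ana has a majority.

Ana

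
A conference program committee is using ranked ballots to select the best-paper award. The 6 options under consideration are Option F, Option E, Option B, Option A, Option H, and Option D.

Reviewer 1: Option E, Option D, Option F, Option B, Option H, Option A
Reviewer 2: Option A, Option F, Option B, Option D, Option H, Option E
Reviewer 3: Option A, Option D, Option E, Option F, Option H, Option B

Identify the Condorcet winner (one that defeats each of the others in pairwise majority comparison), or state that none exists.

Option A

Head-to-head results (3 voters total):
Option F vs Option E: Option E wins 2–1.
Option F vs Option B: Option F wins 3–0.
Option F vs Option A: Option A wins 2–1.
Option F vs Option H: Option F wins 3–0.
Option F vs Option D: Option D wins 2–1.
Option E vs Option B: Option E wins 2–1.
Option E vs Option A: Option A wins 2–1.
Option E vs Option H: Option E wins 2–1.
Option E vs Option D: Option D wins 2–1.
Option B vs Option A: Option A wins 2–1.
Option B vs Option H: Option B wins 2–1.
Option B vs Option D: Option D wins 2–1.
Option A vs Option H: Option A wins 2–1.
Option A vs Option D: Option A wins 2–1.
Option H vs Option D: Option D wins 3–0.
Option A beats each rival — Option F (2–1), Option E (2–1), Option B (2–1), Option H (2–1), Option D (2–1) — so Option A is the Condorcet winner.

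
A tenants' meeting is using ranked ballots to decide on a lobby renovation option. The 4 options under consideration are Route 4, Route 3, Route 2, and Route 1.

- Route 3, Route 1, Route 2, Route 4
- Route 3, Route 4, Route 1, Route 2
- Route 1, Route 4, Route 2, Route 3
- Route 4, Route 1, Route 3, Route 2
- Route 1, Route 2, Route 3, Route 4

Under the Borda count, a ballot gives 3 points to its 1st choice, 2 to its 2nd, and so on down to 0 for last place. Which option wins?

Route 1

Borda scores:
  Route 4: 0 + 2 + 2 + 3 + 0 = 7
  Route 3: 3 + 3 + 0 + 1 + 1 = 8
  Route 2: 1 + 0 + 1 + 0 + 2 = 4
  Route 1: 2 + 1 + 3 + 2 + 3 = 11
Route 1 has the highest total.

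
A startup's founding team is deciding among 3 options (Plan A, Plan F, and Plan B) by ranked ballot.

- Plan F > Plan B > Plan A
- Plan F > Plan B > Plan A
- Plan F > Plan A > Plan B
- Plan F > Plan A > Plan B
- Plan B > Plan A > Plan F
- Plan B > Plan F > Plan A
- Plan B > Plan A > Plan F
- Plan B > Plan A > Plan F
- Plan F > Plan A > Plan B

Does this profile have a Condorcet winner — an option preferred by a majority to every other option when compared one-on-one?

Head-to-head results (9 voters total):
Plan A vs Plan F: Plan F wins 6–3.
Plan A vs Plan B: Plan B wins 6–3.
Plan F vs Plan B: Plan F wins 5–4.
Plan F beats each rival — Plan A (6–3), Plan B (5–4) — so Plan F is the Condorcet winner.

Yes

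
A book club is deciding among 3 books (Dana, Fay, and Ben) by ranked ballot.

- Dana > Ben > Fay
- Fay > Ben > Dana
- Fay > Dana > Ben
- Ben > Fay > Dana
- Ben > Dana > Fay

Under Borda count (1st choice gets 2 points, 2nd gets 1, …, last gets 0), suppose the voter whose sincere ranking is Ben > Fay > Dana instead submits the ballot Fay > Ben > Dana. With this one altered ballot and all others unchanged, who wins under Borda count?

Borda totals with the altered ballot: Dana 4, Fay 6, Ben 5.
The switch changes the winner from Ben to Fay.

Fay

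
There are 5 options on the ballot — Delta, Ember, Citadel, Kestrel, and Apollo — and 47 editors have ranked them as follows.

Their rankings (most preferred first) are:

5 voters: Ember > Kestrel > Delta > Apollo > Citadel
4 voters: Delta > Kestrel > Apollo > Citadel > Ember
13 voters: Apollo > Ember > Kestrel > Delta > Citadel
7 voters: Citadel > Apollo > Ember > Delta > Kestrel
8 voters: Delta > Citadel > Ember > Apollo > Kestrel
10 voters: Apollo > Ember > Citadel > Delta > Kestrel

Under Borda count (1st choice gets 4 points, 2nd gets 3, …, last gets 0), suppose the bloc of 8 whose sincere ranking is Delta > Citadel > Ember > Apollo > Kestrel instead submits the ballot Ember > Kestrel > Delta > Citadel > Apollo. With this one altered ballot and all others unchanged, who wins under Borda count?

Ember

Borda totals with the altered ballot: Delta 72, Ember 135, Citadel 60, Kestrel 77, Apollo 126.
The switch changes the winner from Apollo to Ember.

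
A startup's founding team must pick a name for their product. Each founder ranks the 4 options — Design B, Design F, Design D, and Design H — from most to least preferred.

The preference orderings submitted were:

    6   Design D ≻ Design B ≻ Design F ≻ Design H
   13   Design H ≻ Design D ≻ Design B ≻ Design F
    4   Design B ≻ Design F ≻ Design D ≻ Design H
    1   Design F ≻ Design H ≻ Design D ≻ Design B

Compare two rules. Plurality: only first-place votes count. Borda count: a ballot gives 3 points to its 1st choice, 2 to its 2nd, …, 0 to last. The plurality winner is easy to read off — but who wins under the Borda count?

Design D

Plurality first-place counts: Design B 4, Design F 1, Design D 6, Design H 13 → Design H.
Borda totals: Design B 37, Design F 17, Design D 49, Design H 41 → Design D.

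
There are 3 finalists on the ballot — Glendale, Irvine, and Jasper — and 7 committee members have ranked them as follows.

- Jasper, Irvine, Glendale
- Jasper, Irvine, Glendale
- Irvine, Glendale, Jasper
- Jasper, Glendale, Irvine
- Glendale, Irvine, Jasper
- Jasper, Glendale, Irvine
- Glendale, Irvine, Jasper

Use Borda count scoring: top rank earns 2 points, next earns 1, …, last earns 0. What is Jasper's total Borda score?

8

Borda scores:
  Glendale: 0 + 0 + 1 + 1 + 2 + 1 + 2 = 7
  Irvine: 1 + 1 + 2 + 0 + 1 + 0 + 1 = 6
  Jasper: 2 + 2 + 0 + 2 + 0 + 2 + 0 = 8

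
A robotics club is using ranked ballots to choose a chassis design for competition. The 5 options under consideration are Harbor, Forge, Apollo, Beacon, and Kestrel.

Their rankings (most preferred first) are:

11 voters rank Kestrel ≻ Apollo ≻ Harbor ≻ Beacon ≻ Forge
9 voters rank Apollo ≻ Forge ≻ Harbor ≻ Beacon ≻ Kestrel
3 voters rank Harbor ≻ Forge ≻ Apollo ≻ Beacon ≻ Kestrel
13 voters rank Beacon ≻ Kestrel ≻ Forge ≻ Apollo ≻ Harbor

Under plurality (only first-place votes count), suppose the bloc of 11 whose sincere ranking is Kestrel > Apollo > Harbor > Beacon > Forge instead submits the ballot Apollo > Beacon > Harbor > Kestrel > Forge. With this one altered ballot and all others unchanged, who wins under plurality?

First-place totals with the altered ballot: Harbor 3, Forge 0, Apollo 20, Beacon 13, Kestrel 0.
The switch changes the winner from Beacon to Apollo.

Apollo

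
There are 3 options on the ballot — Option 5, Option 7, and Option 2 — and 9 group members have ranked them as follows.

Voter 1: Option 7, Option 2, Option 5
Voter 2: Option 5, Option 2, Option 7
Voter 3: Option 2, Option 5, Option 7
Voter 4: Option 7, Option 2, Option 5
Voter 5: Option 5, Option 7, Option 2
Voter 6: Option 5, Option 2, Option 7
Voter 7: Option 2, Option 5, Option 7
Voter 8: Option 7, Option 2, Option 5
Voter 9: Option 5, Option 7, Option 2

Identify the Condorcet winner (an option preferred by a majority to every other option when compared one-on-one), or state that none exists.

Head-to-head results (9 voters total):
Option 5 vs Option 7: Option 5 wins 6–3.
Option 5 vs Option 2: Option 2 wins 5–4.
Option 7 vs Option 2: Option 7 wins 5–4.
No candidate beats all others: Option 5 beats Option 7 beats Option 2 beats Option 5, a majority cycle.

None — there is no Condorcet winner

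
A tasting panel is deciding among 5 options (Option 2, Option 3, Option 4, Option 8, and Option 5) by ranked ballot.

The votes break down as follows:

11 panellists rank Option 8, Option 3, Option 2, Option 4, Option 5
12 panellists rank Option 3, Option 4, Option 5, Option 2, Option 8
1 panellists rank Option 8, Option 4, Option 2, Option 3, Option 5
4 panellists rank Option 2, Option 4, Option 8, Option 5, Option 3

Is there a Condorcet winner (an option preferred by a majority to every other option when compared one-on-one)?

Head-to-head results (28 voters total):
Option 2 vs Option 3: Option 3 wins 23–5.
Option 2 vs Option 4: Option 2 wins 15–13.
Option 2 vs Option 8: Option 2 wins 16–12.
Option 2 vs Option 5: Option 2 wins 16–12.
Option 3 vs Option 4: Option 3 wins 23–5.
Option 3 vs Option 8: Option 8 wins 16–12.
Option 3 vs Option 5: Option 3 wins 24–4.
Option 4 vs Option 8: Option 4 wins 16–12.
Option 4 vs Option 5: Option 4 wins 28–0.
Option 8 vs Option 5: Option 8 wins 16–12.
No candidate beats all others: Option 2 beats Option 8 beats Option 3 beats Option 2, a majority cycle.

No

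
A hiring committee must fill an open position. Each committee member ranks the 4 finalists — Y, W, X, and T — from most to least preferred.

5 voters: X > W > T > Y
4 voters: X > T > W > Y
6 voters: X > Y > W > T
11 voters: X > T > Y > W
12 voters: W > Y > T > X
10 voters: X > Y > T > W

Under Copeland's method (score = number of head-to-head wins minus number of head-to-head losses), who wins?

X

Pairwise results:
  Y vs W: Y wins 27–21.
  Y vs X: X wins 36–12.
  Y vs T: Y wins 28–20.
  W vs X: X wins 36–12.
  W vs T: T wins 25–23.
  X vs T: X wins 36–12.
Copeland scores (wins − losses):
  Y: 2 − 1 = 1
  W: 0 − 3 = -3
  X: 3 − 0 = 3
  T: 1 − 2 = -1
X has the best Copeland score.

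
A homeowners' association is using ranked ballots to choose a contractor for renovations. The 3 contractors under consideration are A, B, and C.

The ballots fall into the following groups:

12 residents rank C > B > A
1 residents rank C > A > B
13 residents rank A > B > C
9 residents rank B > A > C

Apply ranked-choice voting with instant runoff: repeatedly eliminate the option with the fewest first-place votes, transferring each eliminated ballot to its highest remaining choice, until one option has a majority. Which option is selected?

Round 1: A 13, C 13, B 9. B has the fewest and is eliminated.
Round 2: A 22, C 13. A has a majority.

A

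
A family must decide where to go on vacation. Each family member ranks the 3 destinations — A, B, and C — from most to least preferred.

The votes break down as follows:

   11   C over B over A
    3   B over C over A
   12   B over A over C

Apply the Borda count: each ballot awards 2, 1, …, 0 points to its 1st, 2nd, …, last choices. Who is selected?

Borda scores:
  A: 11·0 + 3·0 + 12·1 = 12
  B: 11·1 + 3·2 + 12·2 = 41
  C: 11·2 + 3·1 + 12·0 = 25
B has the highest total.

B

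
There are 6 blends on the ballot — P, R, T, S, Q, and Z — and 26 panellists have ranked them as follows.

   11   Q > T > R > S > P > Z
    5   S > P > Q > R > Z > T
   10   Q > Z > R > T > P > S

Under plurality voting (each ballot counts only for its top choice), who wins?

First-place vote totals:
  P: 0
  R: 0
  T: 0
  S: 5
  Q: 21
  Z: 0
Q has the most first-place votes.

Q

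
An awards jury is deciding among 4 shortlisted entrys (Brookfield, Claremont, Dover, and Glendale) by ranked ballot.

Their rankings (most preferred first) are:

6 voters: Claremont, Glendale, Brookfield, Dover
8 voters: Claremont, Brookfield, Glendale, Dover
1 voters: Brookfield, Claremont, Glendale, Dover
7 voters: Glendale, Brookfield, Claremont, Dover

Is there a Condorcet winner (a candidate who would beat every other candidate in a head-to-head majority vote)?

Yes

Head-to-head results (22 voters total):
Brookfield vs Claremont: Claremont wins 14–8.
Brookfield vs Dover: Brookfield wins 22–0.
Brookfield vs Glendale: Glendale wins 13–9.
Claremont vs Dover: Claremont wins 22–0.
Claremont vs Glendale: Claremont wins 15–7.
Dover vs Glendale: Glendale wins 22–0.
Claremont beats each rival — Brookfield (14–8), Dover (22–0), Glendale (15–7) — so Claremont is the Condorcet winner.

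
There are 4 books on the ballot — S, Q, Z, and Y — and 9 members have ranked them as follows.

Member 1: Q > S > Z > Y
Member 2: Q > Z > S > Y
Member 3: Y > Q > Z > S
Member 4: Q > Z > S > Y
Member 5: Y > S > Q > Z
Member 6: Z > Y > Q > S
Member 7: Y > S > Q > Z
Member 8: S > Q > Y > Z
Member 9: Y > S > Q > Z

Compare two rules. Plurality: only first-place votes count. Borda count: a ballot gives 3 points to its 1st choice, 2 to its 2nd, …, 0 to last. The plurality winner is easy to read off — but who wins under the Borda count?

Plurality first-place counts: S 1, Q 3, Z 1, Y 4 → Y.
Borda totals: S 13, Q 17, Z 9, Y 15 → Q.

Q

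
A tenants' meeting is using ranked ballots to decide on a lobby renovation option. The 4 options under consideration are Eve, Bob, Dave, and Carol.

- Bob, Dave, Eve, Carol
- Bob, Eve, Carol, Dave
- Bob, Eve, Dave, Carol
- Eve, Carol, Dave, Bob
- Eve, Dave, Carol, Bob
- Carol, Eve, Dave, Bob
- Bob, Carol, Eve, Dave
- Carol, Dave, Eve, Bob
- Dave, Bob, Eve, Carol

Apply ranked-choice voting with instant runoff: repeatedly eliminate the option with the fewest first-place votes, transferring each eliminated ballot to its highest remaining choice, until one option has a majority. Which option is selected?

Round 1: Bob 4, Eve 2, Carol 2, Dave 1. Dave has the fewest and is eliminated.
Round 2: Bob 5, Eve 2, Carol 2. Bob has a majority.

Bob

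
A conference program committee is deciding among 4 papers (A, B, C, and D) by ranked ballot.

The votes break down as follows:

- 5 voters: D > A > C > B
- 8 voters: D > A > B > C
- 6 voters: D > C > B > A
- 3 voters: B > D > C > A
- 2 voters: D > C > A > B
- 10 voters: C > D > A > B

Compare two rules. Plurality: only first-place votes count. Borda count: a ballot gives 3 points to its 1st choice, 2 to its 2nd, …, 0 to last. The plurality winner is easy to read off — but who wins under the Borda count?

D

Plurality first-place counts: A 0, B 3, C 10, D 21 → D.
Borda totals: A 38, B 23, C 54, D 89 → D.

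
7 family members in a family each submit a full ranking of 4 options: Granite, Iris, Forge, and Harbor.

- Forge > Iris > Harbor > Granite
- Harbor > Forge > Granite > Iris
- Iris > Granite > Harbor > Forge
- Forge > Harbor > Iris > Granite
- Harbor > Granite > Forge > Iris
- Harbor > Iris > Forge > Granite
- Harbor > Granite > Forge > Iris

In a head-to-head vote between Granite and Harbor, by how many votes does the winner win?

Ballots ranking Granite above Harbor: 1.
Ballots ranking Harbor above Granite: 6.
Harbor wins 6–1, a margin of 5.

5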